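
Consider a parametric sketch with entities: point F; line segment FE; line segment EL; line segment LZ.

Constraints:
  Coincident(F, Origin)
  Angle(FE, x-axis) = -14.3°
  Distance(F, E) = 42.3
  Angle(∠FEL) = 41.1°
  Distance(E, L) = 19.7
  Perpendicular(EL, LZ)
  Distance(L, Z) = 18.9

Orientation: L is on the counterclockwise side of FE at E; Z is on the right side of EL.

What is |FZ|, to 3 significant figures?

48.3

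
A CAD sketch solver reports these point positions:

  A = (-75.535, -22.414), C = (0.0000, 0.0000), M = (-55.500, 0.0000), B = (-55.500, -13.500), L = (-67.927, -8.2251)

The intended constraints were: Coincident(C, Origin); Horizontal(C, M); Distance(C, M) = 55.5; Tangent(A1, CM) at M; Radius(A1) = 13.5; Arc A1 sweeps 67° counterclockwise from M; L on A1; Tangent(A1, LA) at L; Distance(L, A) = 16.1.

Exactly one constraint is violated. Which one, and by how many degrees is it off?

Tangent(A1, LA) at L — off by 5.20°.

C = (0.00, 0.00) ✓; C.y = 0.00, M.y = 0.00 ✓; |CM| = 55.50 ✓; ∠(BM, MC) = 90.00° ✓; |BM| = 13.50 ✓; bearing(B→L) − bearing(B→M) = 67.00° ✓; |BL| = 13.50 ✓; ∠(BL, LA) = 95.20° ✗; |LA| = 16.10 ✓.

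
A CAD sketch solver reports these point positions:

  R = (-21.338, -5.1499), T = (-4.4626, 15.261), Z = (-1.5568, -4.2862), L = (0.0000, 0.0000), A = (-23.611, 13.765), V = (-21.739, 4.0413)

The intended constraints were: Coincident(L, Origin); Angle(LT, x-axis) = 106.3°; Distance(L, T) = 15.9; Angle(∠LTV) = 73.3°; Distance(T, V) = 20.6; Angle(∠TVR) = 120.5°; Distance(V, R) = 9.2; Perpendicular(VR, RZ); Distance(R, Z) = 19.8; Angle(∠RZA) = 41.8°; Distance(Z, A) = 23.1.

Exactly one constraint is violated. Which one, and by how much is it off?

Distance(Z, A) = 23.1 — off by 5.40.

L = (0.00, 0.00) ✓; LT at 106.3° ✓; |LT| = 15.90 ✓; ∠LTV = 73.30° ✓; |TV| = 20.60 ✓; ∠TVR = 120.5° ✓; |VR| = 9.200 ✓; ∠(VR, RZ) = 90.00° ✓; |RZ| = 19.80 ✓; ∠RZA = 41.80° ✓; |ZA| = 28.50 ✗.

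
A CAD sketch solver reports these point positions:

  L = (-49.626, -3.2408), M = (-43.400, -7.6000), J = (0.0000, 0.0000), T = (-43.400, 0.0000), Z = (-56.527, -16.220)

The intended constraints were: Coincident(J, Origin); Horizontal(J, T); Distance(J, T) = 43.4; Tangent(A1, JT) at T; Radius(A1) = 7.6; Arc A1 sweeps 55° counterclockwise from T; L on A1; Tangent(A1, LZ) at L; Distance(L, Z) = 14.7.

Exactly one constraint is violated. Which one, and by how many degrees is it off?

Tangent(A1, LZ) at L — off by 7.00°.

J = (0.00, 0.00) ✓; J.y = 0.00, T.y = 0.00 ✓; |JT| = 43.40 ✓; ∠(MT, TJ) = 90.00° ✓; |MT| = 7.600 ✓; bearing(M→L) − bearing(M→T) = 55.00° ✓; |ML| = 7.600 ✓; ∠(ML, LZ) = 83.00° ✗; |LZ| = 14.70 ✓.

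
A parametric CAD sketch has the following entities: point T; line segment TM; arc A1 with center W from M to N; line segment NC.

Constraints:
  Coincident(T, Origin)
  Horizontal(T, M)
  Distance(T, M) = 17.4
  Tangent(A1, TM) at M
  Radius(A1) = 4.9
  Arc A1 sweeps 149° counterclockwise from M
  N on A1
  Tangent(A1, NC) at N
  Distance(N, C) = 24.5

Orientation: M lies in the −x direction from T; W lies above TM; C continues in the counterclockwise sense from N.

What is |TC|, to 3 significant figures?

41.9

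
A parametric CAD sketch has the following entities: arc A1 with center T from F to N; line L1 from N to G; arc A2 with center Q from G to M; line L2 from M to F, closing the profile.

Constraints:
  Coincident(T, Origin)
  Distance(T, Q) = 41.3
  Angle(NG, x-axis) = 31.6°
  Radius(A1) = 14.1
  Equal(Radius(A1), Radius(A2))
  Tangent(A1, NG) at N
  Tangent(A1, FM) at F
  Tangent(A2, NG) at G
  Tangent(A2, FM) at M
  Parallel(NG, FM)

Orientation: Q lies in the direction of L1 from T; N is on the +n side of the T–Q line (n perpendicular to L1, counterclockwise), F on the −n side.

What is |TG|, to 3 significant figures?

43.6

The slot axis is L1's direction at 31.6°, so u = (cos 31.6°, sin 31.6°) = (0.852, 0.524) and n = (−sin 31.6°, cos 31.6°) = (-0.524, 0.852). T is at the origin and Q lies 41.3 along u from T, so Q = 41.3·u = (35.2, 21.6). Tangency of A1 to both parallel lines with radius 14.1 puts N and F at T ± 14.1·n: N = (-7.39, 12.0), F = (7.39, -12.0). Equal radii place G and M the same way about Q: G = Q + 14.1·n = (27.8, 33.6), M = Q − 14.1·n = (42.6, 9.63). Then |TG| = |G − T| = 43.6.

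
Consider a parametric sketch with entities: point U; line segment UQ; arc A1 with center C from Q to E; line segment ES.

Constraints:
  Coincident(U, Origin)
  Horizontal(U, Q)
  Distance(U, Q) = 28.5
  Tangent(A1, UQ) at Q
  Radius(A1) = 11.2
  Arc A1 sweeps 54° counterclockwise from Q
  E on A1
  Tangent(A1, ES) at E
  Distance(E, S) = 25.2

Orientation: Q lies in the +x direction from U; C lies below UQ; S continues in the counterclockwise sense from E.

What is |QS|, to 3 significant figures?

34.6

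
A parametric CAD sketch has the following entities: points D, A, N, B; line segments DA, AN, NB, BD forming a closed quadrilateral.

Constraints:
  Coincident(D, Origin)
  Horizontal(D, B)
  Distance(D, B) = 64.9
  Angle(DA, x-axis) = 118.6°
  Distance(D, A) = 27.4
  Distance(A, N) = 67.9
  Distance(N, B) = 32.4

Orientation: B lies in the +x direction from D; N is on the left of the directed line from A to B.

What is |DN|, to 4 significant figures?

62.50

Checks: |AN| = 67.90 ✓; |NB| = 32.40 ✓.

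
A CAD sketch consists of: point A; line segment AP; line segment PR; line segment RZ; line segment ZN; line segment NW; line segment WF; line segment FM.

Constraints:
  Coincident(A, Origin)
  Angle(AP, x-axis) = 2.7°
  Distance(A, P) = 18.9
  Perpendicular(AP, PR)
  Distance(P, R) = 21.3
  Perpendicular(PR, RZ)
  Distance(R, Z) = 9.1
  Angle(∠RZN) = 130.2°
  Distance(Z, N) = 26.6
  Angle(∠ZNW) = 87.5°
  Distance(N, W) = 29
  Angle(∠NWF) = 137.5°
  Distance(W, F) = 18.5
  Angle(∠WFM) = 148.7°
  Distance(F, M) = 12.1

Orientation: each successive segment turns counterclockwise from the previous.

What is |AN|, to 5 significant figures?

7.4345

A is at the origin; AP runs at 2.7° with length 18.9, so P = (18.879, 0.89031). AP is perpendicular to PR, so PR runs at 92.700°; with |PR| = 21.3, R = (17.876, 22.167). The perpendicularity gives RZ at right angles to PR, so RZ runs at -177.30°; with |RZ| = 9.1, Z = (8.7858, 21.738). ∠RZN = 130.2° gives ZN at -127.50° from the x-axis; with |ZN| = 26.6, N = (-7.4073, 0.63480). Then |AN| = |N − A| = 7.4345.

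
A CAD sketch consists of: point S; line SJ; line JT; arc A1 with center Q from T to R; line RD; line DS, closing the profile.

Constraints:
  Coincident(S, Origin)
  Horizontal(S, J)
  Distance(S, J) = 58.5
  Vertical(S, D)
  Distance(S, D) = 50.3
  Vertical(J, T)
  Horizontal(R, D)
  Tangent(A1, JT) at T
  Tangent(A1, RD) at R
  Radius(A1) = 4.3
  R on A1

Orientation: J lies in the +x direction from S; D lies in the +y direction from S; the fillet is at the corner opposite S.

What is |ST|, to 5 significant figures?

74.419

S is at the origin; SJ is horizontal with |SJ| = 58.5 and J on the +x side, so J = (58.500, 0.0000). SD is vertical with |SD| = 50.3 and D on the +y side, so D = (0.0000, 50.300). The virtual corner opposite S is at (58.500, 50.300). The tangent condition forces QT to be normal to JT and since A1 is tangent to RD there, QR ⟂ RD, with radius 4.3, so the center Q sits 4.3 in from both sides at Q = (54.200, 46.000). That places the tangent points at T = (58.500, 46.000) on JT and R = (54.200, 50.300) on RD. Then |ST| = |T − S| = 74.419.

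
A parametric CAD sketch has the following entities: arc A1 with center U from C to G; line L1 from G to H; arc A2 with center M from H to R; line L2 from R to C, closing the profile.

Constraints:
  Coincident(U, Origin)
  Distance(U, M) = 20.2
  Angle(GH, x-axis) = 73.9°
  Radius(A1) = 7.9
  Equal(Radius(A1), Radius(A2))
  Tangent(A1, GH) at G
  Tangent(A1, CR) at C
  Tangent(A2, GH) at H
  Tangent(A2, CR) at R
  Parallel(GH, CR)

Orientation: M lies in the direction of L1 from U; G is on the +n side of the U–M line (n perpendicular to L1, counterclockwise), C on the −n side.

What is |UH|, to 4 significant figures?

21.69

The slot axis is L1's direction at 73.9°, so u = (cos 73.9°, sin 73.9°) = (0.2773, 0.9608) and n = (−sin 73.9°, cos 73.9°) = (-0.9608, 0.2773). U is at the origin and M lies 20.2 along u from U, so M = 20.2·u = (5.602, 19.41). Tangency of A1 to both parallel lines with radius 7.9 puts G and C at U ± 7.9·n: G = (-7.590, 2.191), C = (7.590, -2.191). Equal radii place H and R the same way about M: H = M + 7.9·n = (-1.988, 21.60), R = M − 7.9·n = (13.19, 17.22). Then |UH| = |H − U| = 21.69.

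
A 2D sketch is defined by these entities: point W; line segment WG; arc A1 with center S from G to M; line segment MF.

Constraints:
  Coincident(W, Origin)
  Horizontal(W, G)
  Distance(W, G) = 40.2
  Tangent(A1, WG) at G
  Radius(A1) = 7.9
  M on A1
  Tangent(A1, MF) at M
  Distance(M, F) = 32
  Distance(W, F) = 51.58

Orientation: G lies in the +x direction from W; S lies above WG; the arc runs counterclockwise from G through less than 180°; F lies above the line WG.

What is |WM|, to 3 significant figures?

48.6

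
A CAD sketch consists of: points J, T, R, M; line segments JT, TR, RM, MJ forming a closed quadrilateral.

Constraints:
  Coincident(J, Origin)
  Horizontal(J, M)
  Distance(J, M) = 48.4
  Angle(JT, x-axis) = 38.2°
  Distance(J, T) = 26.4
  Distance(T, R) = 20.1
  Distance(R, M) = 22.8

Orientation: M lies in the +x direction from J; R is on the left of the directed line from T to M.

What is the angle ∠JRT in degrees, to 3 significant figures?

13.6°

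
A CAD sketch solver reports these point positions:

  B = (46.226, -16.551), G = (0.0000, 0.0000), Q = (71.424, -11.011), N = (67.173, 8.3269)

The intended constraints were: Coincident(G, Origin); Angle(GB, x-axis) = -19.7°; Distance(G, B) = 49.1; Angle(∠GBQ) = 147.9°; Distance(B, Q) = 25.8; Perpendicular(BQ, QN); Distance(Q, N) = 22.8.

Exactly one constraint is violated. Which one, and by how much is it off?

Distance(Q, N) = 22.8 — off by 3.00.

G = (0.00, 0.00) ✓; GB at -19.70° ✓; |GB| = 49.10 ✓; ∠GBQ = 147.9° ✓; |BQ| = 25.80 ✓; ∠(BQ, QN) = 90.00° ✓; |QN| = 19.80 ✗.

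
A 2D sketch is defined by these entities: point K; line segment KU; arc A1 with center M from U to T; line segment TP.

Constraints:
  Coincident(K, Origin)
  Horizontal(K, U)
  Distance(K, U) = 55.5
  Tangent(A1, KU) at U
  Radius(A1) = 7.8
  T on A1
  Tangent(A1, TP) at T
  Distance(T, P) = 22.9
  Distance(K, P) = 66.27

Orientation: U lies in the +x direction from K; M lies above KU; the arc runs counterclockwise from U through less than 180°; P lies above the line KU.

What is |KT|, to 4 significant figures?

63.82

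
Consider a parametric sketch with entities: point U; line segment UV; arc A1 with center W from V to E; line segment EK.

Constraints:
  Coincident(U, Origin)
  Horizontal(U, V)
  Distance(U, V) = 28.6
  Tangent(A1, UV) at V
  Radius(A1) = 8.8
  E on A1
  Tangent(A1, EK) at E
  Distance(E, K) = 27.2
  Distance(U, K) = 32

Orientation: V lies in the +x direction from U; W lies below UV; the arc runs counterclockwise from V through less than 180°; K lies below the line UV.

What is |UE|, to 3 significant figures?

21.2

Checks: |WE| = 8.800 ✓; ∠(WE, EK) = 90.00° ✓; |EK| = 27.20 ✓; |UK| = 32.00 ✓.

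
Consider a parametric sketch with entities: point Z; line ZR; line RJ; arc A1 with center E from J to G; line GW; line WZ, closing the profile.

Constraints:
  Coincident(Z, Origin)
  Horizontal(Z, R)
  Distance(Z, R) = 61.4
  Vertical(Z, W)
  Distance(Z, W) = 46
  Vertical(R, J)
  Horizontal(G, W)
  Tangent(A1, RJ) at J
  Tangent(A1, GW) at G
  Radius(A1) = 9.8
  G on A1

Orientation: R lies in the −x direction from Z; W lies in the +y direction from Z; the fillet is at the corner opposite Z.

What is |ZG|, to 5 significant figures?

69.127

The virtual corner opposite Z is at (-61.400, 46.000). Tangency of A1 to RJ means the radius EJ is perpendicular to RJ and tangency of A1 to GW means the radius EG is perpendicular to GW, with radius 9.8, so the center E sits 9.8 in from both sides at E = (-51.600, 36.200). That places the tangent points at J = (-61.400, 36.200) on RJ and G = (-51.600, 46.000) on GW. Then |ZG| = |G − Z| = 69.127.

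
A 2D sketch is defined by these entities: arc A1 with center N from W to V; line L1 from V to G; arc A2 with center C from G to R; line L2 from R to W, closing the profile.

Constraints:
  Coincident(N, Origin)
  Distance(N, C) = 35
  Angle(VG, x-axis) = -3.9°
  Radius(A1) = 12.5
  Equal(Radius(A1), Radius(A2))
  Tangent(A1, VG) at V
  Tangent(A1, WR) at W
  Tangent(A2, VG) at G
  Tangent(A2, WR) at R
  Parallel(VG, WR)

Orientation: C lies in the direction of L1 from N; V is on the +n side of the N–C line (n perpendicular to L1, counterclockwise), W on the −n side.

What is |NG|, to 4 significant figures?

37.17

The slot axis is L1's direction at -3.9°, so u = (cos -3.9°, sin -3.9°) = (0.9977, -0.06802) and n = (−sin -3.9°, cos -3.9°) = (0.06802, 0.9977). N is at the origin and C lies 35.0 along u from N, so C = 35.0·u = (34.92, -2.381). Tangency of A1 to both parallel lines with radius 12.5 puts V and W at N ± 12.5·n: V = (0.8502, 12.47), W = (-0.8502, -12.47). Equal radii place G and R the same way about C: G = C + 12.5·n = (35.77, 10.09), R = C − 12.5·n = (34.07, -14.85). Then |NG| = |G − N| = 37.17.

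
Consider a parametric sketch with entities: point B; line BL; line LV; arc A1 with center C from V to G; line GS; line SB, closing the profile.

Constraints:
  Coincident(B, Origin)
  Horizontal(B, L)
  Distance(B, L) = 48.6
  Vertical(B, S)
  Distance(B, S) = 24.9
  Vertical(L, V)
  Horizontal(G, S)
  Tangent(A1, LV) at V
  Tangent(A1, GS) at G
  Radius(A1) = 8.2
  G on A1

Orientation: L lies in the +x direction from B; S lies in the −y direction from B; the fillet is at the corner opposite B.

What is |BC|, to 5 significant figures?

43.716

B and S share the same x with |BS| = 24.9 and S on the −y side, so S = (0.0000, -24.900). The virtual corner opposite B is at (48.600, -24.900). Tangency of A1 to LV means the radius CV is perpendicular to LV and A1 meets GS tangentially, so CG is at right angles to GS, with radius 8.2, so the center C sits 8.2 in from both sides at C = (40.400, -16.700). Then |BC| = |C − B| = 43.716.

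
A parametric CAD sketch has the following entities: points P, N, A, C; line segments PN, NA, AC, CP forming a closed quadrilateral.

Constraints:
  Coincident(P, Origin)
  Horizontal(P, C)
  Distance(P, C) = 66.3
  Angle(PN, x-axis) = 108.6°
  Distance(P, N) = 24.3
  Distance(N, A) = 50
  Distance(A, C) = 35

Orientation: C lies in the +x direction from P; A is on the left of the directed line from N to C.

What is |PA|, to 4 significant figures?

49.24

Checks: PN at 108.6° ✓; |NA| = 50.00 ✓; |AC| = 35.00 ✓.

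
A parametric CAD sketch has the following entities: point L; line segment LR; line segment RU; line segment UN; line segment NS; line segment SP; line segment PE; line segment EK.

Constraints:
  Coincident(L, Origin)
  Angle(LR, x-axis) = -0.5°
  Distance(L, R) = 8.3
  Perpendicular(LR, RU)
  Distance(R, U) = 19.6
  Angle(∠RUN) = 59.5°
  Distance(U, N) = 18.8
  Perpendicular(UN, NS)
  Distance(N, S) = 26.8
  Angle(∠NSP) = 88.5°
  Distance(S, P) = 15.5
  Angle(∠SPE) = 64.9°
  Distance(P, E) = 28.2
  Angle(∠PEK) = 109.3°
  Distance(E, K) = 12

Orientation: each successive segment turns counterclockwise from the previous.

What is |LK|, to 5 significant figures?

14.652

∠SPE = 64.9° gives PE at 146.60° from the x-axis; with |PE| = 28.2, E = (-4.7373, 10.540). ∠PEK = 109.3° gives EK at -142.70° from the x-axis; with |EK| = 12.0, K = (-14.283, 3.2678). Then |LK| = |K − L| = 14.652.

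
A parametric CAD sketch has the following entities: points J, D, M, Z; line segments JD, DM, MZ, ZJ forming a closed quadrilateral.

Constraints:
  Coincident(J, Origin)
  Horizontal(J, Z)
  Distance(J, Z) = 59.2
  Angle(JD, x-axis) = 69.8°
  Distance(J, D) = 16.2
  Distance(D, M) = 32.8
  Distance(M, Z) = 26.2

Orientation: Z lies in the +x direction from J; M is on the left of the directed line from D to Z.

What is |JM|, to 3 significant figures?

41.6

Checks: |DM| = 32.80 ✓; |MZ| = 26.20 ✓.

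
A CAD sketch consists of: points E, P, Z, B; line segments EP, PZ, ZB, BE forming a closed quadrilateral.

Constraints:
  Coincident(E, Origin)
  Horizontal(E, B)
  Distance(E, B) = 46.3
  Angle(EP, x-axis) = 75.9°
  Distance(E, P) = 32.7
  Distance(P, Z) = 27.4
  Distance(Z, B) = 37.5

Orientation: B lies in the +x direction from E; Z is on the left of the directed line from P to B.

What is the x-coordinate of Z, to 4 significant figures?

35.06

E is at the origin; E and B share the same y with |EB| = 46.3 and B in +x, so B = (46.3, 0). EP runs at 75.9° with |EP| = 32.7, so P = (7.966, 31.71). Z is determined by |PZ| = 27.4 and |ZB| = 37.5 together: it lies at the intersection of circle(P, 27.4) and circle(B, 37.5). With |PB| = 49.75, the foot of the radical line on PB is 18.29 from P and the perpendicular offset is √(27.4² − 18.29²) = 20.40. Taking the left-of-PB solution: Z = (35.06, 35.78).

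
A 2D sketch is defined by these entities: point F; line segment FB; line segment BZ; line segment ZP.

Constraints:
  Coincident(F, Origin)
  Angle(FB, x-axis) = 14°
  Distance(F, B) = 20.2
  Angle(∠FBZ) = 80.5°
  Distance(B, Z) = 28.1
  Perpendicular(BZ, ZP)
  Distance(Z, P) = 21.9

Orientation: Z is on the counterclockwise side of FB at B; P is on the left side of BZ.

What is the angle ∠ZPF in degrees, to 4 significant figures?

85.44°

F is at the origin; FB runs at 14.0° with length 20.2, so B = 20.2·(cos 14.0°, sin 14.0°) = (19.60, 4.887). ∠FBZ = 80.5°, so BZ runs at 14.0° + (180° − 80.5°) = 113.5° from the x-axis; with |BZ| = 28.1, Z = B + 28.1·(cos 113.5°, sin 113.5°) = (8.395, 30.66). The perpendicularity gives ZP at right angles to BZ; with |ZP| = 21.9 on the left of BZ, P = Z + 21.9·(-0.9171, -0.3987) = (-11.69, 21.92). Then cos ∠ZPF = PZ·PF / (|PZ||PF|), giving 85.44°.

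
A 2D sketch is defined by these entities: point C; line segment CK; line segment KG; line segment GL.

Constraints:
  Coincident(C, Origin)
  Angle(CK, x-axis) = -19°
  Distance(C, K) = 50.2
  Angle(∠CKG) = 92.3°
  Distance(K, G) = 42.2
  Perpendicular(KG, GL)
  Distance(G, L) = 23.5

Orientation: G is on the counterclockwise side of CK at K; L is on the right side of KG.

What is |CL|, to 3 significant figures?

85.9

C is at the origin; CK runs at -19.0° with length 50.2, so K = 50.2·(cos -19.0°, sin -19.0°) = (47.5, -16.3). ∠CKG = 92.3°, so KG runs at -19.0° + (180° − 92.3°) = 68.7° from the x-axis; with |KG| = 42.2, G = K + 42.2·(cos 68.7°, sin 68.7°) = (62.8, 23.0). KG is perpendicular to GL; with |GL| = 23.5 on the right of KG, L = G + 23.5·(0.932, -0.363) = (84.7, 14.4). Then |CL| = |L − C| = 85.9.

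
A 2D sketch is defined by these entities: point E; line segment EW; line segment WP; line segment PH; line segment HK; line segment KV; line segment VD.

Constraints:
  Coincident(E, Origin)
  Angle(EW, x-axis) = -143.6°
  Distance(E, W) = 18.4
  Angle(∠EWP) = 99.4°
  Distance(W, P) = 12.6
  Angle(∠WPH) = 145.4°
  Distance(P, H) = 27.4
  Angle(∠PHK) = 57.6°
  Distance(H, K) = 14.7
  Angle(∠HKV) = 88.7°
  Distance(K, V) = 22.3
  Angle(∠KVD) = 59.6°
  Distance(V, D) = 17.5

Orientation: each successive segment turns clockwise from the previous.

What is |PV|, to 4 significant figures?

0.9715

E is at the origin; EW runs at -143.6° with length 18.4, so W = (-14.81, -10.92). ∠EWP = 99.4° gives WP at 135.8° from the x-axis; with |WP| = 12.6, P = (-23.84, -2.135). ∠WPH = 145.4° gives PH at 101.2° from the x-axis; with |PH| = 27.4, H = (-29.17, 24.74). ∠PHK = 57.6° gives HK at -21.20° from the x-axis; with |HK| = 14.7, K = (-15.46, 19.43). ∠HKV = 88.7° gives KV at -112.5° from the x-axis; with |KV| = 22.3, V = (-23.99, -1.175). Then |PV| = |V − P| = 0.9715.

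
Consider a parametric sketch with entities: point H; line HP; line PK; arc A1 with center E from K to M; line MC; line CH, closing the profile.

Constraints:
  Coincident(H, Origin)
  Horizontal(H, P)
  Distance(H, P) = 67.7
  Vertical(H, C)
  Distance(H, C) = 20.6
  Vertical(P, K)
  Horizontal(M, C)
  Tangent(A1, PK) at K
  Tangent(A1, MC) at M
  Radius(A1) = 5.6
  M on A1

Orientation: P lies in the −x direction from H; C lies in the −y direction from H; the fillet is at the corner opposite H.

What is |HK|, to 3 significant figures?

69.3

H is at the origin; HP is horizontal with |HP| = 67.7 and P on the −x side, so P = (-67.7, 0.00). H and C share the same x with |HC| = 20.6 and C on the −y side, so C = (0.00, -20.6). The virtual corner opposite H is at (-67.7, -20.6). The tangent condition forces EK to be normal to PK and the tangent condition forces EM to be normal to MC, with radius 5.6, so the center E sits 5.6 in from both sides at E = (-62.1, -15.0). That places the tangent points at K = (-67.7, -15.0) on PK and M = (-62.1, -20.6) on MC. Then |HK| = |K − H| = 69.3.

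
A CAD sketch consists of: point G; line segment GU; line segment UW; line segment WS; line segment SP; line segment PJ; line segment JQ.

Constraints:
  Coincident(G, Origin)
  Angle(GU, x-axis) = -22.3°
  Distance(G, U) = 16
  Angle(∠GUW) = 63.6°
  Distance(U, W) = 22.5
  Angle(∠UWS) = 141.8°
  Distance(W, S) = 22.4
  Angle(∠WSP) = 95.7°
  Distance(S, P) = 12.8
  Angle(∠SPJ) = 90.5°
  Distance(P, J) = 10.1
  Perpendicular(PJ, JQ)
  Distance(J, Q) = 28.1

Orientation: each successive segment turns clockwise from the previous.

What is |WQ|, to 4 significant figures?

17.64

G is at the origin; GU runs at -22.3° with length 16.0, so U = (14.80, -6.071). ∠GUW = 63.6° gives UW at -138.7° from the x-axis; with |UW| = 22.5, W = (-2.100, -20.92). ∠UWS = 141.8° gives WS at -176.9° from the x-axis; with |WS| = 22.4, S = (-24.47, -22.13). ∠WSP = 95.7° gives SP at 98.80° from the x-axis; with |SP| = 12.8, P = (-26.43, -9.483). ∠SPJ = 90.5° gives PJ at 9.300° from the x-axis; with |PJ| = 10.1, J = (-16.46, -7.851). PJ is perpendicular to JQ, so JQ runs at -80.70°; with |JQ| = 28.1, Q = (-11.92, -35.58). Then |WQ| = |Q − W| = 17.64.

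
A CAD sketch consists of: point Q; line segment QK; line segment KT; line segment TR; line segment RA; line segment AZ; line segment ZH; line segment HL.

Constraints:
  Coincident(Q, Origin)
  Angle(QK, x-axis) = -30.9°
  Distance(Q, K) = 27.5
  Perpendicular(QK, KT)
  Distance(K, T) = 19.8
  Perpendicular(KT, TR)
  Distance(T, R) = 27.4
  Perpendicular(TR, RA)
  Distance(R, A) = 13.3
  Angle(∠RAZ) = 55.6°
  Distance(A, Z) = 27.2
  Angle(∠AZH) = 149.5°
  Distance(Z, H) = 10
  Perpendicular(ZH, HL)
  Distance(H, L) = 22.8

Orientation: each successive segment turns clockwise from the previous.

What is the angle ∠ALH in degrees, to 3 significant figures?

74.9°

∠AZH = 149.5° gives ZH at -95.8° from the x-axis; with |ZH| = 10.0, H = (7.10, -40.3). ZH ⟂ HL, so HL runs at 174°; with |HL| = 22.8, L = (-15.6, -38.0). Then cos ∠ALH = LA·LH / (|LA||LH|), giving 74.9°.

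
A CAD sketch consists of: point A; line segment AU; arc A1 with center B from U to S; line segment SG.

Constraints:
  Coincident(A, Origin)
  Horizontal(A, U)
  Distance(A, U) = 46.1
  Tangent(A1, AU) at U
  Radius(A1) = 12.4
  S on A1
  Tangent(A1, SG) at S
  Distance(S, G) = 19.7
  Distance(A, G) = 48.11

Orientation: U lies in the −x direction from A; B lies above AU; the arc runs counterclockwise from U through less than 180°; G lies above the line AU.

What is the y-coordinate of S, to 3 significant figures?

13.3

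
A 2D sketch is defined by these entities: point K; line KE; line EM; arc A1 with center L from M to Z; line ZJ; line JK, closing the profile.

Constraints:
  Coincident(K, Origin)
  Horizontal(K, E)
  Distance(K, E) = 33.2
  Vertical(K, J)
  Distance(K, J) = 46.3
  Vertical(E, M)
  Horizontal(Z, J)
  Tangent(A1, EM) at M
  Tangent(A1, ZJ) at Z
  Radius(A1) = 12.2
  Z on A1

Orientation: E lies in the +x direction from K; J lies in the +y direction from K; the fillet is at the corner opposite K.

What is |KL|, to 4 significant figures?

40.05

K is at the origin; K and E share the same y with |KE| = 33.2 and E on the +x side, so E = (33.20, 0.000). KJ is vertical with |KJ| = 46.3 and J on the +y side, so J = (0.000, 46.30). The virtual corner opposite K is at (33.20, 46.30). A1 meets EM tangentially, so LM is at right angles to EM and A1 meets ZJ tangentially, so LZ is at right angles to ZJ, with radius 12.2, so the center L sits 12.2 in from both sides at L = (21.00, 34.10). Then |KL| = |L − K| = 40.05.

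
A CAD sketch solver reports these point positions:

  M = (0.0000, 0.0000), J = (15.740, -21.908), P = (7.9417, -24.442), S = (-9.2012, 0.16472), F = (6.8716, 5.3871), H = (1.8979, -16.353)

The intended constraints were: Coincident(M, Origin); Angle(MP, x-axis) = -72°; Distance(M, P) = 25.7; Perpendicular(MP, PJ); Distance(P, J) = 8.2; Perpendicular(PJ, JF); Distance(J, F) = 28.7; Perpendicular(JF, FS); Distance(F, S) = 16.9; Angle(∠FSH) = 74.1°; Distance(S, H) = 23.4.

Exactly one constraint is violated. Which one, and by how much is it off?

Distance(S, H) = 23.4 — off by 3.50.

M = (0.00, 0.00) ✓; MP at -72.00° ✓; |MP| = 25.70 ✓; ∠(MP, PJ) = 90.00° ✓; |PJ| = 8.200 ✓; ∠(PJ, JF) = 90.00° ✓; |JF| = 28.70 ✓; ∠(JF, FS) = 90.00° ✓; |FS| = 16.90 ✓; ∠FSH = 74.10° ✓; |SH| = 19.90 ✗.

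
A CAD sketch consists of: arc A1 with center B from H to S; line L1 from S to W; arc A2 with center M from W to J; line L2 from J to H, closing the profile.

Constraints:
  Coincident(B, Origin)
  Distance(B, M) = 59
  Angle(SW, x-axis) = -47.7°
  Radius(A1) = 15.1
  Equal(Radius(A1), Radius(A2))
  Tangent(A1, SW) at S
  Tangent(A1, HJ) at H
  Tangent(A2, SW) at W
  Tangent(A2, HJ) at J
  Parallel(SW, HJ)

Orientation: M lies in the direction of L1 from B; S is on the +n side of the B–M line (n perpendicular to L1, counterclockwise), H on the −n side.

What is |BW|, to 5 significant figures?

60.902

The slot axis is L1's direction at -47.7°, so u = (cos -47.7°, sin -47.7°) = (0.67301, -0.73963) and n = (−sin -47.7°, cos -47.7°) = (0.73963, 0.67301). B is at the origin and M lies 59.0 along u from B, so M = 59.0·u = (39.708, -43.638). Tangency of A1 to both parallel lines with radius 15.1 puts S and H at B ± 15.1·n: S = (11.168, 10.162), H = (-11.168, -10.162). Equal radii place W and J the same way about M: W = M + 15.1·n = (50.876, -33.476), J = M − 15.1·n = (28.539, -53.801). Then |BW| = |W − B| = 60.902.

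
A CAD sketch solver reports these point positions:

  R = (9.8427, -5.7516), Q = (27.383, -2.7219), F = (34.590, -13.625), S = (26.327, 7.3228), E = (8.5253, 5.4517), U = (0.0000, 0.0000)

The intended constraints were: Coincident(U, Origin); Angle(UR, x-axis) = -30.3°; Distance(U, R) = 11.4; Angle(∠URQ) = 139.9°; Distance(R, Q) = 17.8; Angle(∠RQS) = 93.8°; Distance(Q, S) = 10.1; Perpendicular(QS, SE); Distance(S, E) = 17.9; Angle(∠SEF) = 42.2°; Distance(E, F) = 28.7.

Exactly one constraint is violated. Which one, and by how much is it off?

Distance(E, F) = 28.7 — off by 3.60.

U = (0.00, 0.00) ✓; UR at -30.30° ✓; |UR| = 11.40 ✓; ∠URQ = 139.9° ✓; |RQ| = 17.80 ✓; ∠RQS = 93.80° ✓; |QS| = 10.10 ✓; ∠(QS, SE) = 90.00° ✓; |SE| = 17.90 ✓; ∠SEF = 42.20° ✓; |EF| = 32.30 ✗.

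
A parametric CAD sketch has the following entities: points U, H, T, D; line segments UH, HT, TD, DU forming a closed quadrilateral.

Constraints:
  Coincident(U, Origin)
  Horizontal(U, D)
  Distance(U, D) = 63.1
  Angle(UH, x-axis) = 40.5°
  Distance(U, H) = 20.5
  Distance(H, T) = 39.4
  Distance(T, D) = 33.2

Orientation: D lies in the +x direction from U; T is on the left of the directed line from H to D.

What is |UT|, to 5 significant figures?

59.495

Checks: |HT| = 39.40 ✓; |TD| = 33.20 ✓.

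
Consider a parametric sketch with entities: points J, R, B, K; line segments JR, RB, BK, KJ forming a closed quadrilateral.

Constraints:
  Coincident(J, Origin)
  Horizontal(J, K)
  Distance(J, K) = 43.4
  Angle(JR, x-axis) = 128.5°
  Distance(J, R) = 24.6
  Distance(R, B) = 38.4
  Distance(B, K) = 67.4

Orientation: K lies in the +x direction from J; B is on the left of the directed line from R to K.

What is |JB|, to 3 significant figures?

53.4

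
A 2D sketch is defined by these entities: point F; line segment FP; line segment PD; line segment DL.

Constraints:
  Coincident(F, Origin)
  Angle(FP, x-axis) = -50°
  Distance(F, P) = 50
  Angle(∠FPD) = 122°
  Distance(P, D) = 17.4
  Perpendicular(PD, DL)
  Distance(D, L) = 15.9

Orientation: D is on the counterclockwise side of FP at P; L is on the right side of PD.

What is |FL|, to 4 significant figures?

72.98

F is at the origin; FP runs at -50.0° with length 50.0, so P = 50.0·(cos -50.0°, sin -50.0°) = (32.14, -38.30). ∠FPD = 122.0°, so PD runs at -50.0° + (180° − 122.0°) = 8.000° from the x-axis; with |PD| = 17.4, D = P + 17.4·(cos 8.000°, sin 8.000°) = (49.37, -35.88). PD is perpendicular to DL; with |DL| = 15.9 on the right of PD, L = D + 15.9·(0.1392, -0.9903) = (51.58, -51.63). Then |FL| = |L − F| = 72.98.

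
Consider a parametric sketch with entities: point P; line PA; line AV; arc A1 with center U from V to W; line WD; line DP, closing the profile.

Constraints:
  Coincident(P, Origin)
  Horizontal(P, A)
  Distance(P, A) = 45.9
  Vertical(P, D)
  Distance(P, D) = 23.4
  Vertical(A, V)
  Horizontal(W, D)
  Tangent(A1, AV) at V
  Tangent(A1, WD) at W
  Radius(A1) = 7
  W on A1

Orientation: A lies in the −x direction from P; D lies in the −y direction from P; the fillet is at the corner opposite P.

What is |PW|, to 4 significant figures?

45.40

P is at the origin; PA is horizontal with |PA| = 45.9 and A on the −x side, so A = (-45.90, 0.000). P and D share the same x with |PD| = 23.4 and D on the −y side, so D = (0.000, -23.40). The virtual corner opposite P is at (-45.90, -23.40). Since A1 is tangent to AV there, UV ⟂ AV and tangency of A1 to WD means the radius UW is perpendicular to WD, with radius 7.0, so the center U sits 7.0 in from both sides at U = (-38.90, -16.40). That places the tangent points at V = (-45.90, -16.40) on AV and W = (-38.90, -23.40) on WD. Then |PW| = |W − P| = 45.40.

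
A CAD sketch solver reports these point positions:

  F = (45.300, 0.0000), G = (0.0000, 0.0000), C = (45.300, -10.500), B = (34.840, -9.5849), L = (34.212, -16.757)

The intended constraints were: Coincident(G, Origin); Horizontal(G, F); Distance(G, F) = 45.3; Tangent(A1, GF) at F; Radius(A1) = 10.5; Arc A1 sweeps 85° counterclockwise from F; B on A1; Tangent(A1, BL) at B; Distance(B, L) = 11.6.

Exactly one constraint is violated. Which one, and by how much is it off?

Distance(B, L) = 11.6 — off by 4.40.

G = (0.00, 0.00) ✓; G.y = 0.00, F.y = 0.00 ✓; |GF| = 45.30 ✓; ∠(CF, FG) = 90.00° ✓; |CF| = 10.50 ✓; bearing(C→B) − bearing(C→F) = 85.00° ✓; |CB| = 10.50 ✓; ∠(CB, BL) = 90.00° ✓; |BL| = 7.200 ✗.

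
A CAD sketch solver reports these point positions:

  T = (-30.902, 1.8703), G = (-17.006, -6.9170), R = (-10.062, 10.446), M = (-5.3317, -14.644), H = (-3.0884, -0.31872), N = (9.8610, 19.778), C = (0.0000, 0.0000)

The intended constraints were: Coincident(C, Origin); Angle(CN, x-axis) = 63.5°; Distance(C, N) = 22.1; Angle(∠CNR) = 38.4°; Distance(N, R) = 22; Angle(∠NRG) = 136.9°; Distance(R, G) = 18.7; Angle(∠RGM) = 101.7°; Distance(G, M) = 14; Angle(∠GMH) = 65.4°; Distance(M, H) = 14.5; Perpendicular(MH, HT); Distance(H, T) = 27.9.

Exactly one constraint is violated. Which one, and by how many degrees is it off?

Perpendicular(MH, HT) — off by 4.40°.

C = (0.00, 0.00) ✓; CN at 63.50° ✓; |CN| = 22.10 ✓; ∠CNR = 38.40° ✓; |NR| = 22.00 ✓; ∠NRG = 136.9° ✓; |RG| = 18.70 ✓; ∠RGM = 101.7° ✓; |GM| = 14.00 ✓; ∠GMH = 65.40° ✓; |MH| = 14.50 ✓; ∠(MH, HT) = 94.40° ✗; |HT| = 27.90 ✓.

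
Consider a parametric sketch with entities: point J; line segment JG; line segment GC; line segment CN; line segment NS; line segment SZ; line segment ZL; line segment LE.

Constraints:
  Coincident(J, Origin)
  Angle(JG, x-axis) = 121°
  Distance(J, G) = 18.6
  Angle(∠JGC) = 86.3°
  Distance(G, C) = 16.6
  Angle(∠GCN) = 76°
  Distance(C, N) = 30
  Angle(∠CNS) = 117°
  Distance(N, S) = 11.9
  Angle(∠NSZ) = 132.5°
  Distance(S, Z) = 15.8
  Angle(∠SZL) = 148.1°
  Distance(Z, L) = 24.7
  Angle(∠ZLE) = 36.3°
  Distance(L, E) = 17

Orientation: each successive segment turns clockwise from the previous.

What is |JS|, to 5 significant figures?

13.668

∠GCN = 76.0° gives CN at -76.700° from the x-axis; with |CN| = 30.0, N = (12.073, -5.6385). ∠CNS = 117.0° gives NS at -139.70° from the x-axis; with |NS| = 11.9, S = (2.9971, -13.335). Then |JS| = |S − J| = 13.668.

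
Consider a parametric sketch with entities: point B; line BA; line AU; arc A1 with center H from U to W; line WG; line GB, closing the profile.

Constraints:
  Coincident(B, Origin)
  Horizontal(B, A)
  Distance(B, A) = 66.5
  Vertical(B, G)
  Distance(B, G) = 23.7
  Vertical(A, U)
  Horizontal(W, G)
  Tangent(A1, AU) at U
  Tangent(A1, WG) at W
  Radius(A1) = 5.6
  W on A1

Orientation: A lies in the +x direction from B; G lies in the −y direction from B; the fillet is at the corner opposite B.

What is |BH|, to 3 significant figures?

63.5

B is at the origin; BA is horizontal with |BA| = 66.5 and A on the +x side, so A = (66.5, 0.00). BG is vertical with |BG| = 23.7 and G on the −y side, so G = (0.00, -23.7). The virtual corner opposite B is at (66.5, -23.7). A1 meets AU tangentially, so HU is at right angles to AU and tangency of A1 to WG means the radius HW is perpendicular to WG, with radius 5.6, so the center H sits 5.6 in from both sides at H = (60.9, -18.1). Then |BH| = |H − B| = 63.5.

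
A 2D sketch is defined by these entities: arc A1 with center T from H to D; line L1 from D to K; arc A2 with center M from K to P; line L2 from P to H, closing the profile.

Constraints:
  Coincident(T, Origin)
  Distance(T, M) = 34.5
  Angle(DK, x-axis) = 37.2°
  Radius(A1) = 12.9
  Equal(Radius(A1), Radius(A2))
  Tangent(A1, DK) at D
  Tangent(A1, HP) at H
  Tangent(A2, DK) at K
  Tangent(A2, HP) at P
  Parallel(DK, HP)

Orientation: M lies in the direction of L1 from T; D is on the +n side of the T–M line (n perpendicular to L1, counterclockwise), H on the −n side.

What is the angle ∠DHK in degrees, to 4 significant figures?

53.21°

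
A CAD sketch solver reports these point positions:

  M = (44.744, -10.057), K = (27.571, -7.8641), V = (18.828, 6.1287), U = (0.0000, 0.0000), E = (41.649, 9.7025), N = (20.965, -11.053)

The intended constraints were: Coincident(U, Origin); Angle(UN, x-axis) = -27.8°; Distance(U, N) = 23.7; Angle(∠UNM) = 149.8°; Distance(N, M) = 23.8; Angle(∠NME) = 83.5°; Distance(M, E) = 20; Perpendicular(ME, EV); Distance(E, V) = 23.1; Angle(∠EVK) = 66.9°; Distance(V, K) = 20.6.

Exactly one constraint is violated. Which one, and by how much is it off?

Distance(V, K) = 20.6 — off by 4.10.

U = (0.00, 0.00) ✓; UN at -27.80° ✓; |UN| = 23.70 ✓; ∠UNM = 149.8° ✓; |NM| = 23.80 ✓; ∠NME = 83.50° ✓; |ME| = 20.00 ✓; ∠(ME, EV) = 90.00° ✓; |EV| = 23.10 ✓; ∠EVK = 66.90° ✓; |VK| = 16.50 ✗.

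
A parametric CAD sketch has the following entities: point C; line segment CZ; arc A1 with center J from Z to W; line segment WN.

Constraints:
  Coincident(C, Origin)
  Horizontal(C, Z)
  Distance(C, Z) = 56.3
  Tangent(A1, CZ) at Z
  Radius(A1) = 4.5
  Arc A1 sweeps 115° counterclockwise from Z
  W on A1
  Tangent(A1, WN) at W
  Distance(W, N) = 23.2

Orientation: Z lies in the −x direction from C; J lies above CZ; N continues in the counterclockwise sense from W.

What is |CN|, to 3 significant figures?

67.8

C is at the origin; CZ is horizontal with |CZ| = 56.3 and Z on the −x side, so Z = (-56.3, 0.00). A1 meets CZ tangentially, so JZ is at right angles to CZ, so J = Z + (0, 4.5) = (-56.3, 4.50). On A1, Z sits at bearing -90° from J; a 115° counterclockwise sweep puts W at bearing 25°, so W = J + 4.5·(cos 25°, sin 25°) = (-52.2, 6.40). Tangency of A1 to WN means the radius JW is perpendicular to WN, so WN runs along (−sin 25°, cos 25°); with |WN| = 23.2, N = (-62.0, 27.4). Then |CN| = |N − C| = 67.8.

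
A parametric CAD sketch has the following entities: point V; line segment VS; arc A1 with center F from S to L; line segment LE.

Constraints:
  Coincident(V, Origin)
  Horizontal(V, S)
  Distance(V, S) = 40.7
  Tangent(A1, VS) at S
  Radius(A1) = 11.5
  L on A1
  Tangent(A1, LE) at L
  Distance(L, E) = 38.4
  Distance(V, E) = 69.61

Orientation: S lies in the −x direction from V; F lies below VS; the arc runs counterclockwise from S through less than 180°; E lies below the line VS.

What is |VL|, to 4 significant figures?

53.69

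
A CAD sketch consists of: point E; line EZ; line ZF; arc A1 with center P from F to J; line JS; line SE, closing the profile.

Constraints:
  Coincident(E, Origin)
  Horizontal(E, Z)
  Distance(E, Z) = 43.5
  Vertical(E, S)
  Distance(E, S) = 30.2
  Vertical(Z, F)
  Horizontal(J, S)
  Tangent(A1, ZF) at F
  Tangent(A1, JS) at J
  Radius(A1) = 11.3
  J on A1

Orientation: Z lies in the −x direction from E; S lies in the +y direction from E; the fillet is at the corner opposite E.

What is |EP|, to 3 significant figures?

37.3

E and S share the same x with |ES| = 30.2 and S on the +y side, so S = (0.00, 30.2). The virtual corner opposite E is at (-43.5, 30.2). Since A1 is tangent to ZF there, PF ⟂ ZF and the tangent condition forces PJ to be normal to JS, with radius 11.3, so the center P sits 11.3 in from both sides at P = (-32.2, 18.9). Then |EP| = |P − E| = 37.3.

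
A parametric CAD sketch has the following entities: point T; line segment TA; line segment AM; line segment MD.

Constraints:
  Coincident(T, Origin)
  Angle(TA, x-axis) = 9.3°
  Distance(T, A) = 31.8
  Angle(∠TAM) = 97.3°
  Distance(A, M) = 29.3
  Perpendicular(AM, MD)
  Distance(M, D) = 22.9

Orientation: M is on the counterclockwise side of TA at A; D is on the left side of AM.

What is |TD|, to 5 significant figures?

34.443

T is at the origin; TA runs at 9.3° with length 31.8, so A = 31.8·(cos 9.3°, sin 9.3°) = (31.382, 5.1390). ∠TAM = 97.3°, so AM runs at 9.3° + (180° − 97.3°) = 92.000° from the x-axis; with |AM| = 29.3, M = A + 29.3·(cos 92.000°, sin 92.000°) = (30.359, 34.421). The perpendicularity gives MD at right angles to AM; with |MD| = 22.9 on the left of AM, D = M + 22.9·(-0.99939, -0.034899) = (7.4734, 33.622). Then |TD| = |D − T| = 34.443.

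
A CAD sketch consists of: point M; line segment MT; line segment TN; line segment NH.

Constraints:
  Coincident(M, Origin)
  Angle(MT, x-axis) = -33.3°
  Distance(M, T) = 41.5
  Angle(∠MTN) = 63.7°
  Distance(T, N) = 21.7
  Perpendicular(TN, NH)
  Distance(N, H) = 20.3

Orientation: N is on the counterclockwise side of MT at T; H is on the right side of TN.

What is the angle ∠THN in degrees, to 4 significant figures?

46.91°

∠MTN = 63.7°, so TN runs at -33.3° + (180° − 63.7°) = 83.00° from the x-axis; with |TN| = 21.7, N = T + 21.7·(cos 83.00°, sin 83.00°) = (37.33, -1.246). The perpendicularity gives NH at right angles to TN; with |NH| = 20.3 on the right of TN, H = N + 20.3·(0.9925, -0.1219) = (57.48, -3.720). Then cos ∠THN = HT·HN / (|HT||HN|), giving 46.91°.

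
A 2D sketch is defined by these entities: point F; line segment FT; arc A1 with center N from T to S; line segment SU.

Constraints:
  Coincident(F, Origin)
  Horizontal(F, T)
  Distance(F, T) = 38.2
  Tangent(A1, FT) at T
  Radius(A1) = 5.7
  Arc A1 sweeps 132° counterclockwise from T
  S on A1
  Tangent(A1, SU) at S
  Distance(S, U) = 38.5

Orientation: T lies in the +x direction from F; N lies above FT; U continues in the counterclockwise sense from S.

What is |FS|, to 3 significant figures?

43.5

The tangent condition forces NT to be normal to FT, so N = T + (0, 5.7) = (38.2, 5.70). On A1, T sits at bearing -90° from N; a 132° counterclockwise sweep puts S at bearing 42°, so S = N + 5.7·(cos 42°, sin 42°) = (42.4, 9.51). Then |FS| = |S − F| = 43.5.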